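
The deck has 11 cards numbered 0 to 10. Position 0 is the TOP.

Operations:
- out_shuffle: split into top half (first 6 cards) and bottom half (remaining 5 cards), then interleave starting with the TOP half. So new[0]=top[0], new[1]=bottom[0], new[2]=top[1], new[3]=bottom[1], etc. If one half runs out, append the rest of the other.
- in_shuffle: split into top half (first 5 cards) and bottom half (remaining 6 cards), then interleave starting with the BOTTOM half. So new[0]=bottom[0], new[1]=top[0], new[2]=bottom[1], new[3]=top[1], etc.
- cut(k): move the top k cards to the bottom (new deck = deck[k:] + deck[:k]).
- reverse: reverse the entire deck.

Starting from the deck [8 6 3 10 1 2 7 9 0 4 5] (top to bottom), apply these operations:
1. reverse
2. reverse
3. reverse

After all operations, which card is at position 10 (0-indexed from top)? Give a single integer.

Answer: 8

Derivation:
After op 1 (reverse): [5 4 0 9 7 2 1 10 3 6 8]
After op 2 (reverse): [8 6 3 10 1 2 7 9 0 4 5]
After op 3 (reverse): [5 4 0 9 7 2 1 10 3 6 8]
Position 10: card 8.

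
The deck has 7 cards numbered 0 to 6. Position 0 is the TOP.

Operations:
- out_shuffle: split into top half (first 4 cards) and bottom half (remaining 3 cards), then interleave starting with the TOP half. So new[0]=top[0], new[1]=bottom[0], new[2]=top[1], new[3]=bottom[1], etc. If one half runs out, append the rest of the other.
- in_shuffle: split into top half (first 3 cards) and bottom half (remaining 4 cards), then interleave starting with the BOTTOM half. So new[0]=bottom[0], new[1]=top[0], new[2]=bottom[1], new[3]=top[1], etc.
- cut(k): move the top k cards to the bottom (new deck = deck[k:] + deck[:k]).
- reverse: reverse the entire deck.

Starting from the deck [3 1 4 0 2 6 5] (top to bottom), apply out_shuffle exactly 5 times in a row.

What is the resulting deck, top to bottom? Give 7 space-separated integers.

Answer: 3 4 2 5 1 0 6

Derivation:
After op 1 (out_shuffle): [3 2 1 6 4 5 0]
After op 2 (out_shuffle): [3 4 2 5 1 0 6]
After op 3 (out_shuffle): [3 1 4 0 2 6 5]
After op 4 (out_shuffle): [3 2 1 6 4 5 0]
After op 5 (out_shuffle): [3 4 2 5 1 0 6]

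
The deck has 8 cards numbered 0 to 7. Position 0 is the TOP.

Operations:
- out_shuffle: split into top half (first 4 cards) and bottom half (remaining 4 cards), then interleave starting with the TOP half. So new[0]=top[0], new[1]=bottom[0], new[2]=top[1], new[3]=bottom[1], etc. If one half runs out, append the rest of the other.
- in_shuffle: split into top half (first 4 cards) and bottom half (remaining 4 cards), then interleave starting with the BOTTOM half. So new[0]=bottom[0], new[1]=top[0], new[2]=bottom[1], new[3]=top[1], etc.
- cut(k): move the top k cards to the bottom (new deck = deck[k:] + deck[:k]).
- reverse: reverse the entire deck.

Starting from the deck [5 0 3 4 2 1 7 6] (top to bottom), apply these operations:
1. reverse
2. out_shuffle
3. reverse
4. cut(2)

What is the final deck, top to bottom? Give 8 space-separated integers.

Answer: 0 1 3 7 4 6 5 2

Derivation:
After op 1 (reverse): [6 7 1 2 4 3 0 5]
After op 2 (out_shuffle): [6 4 7 3 1 0 2 5]
After op 3 (reverse): [5 2 0 1 3 7 4 6]
After op 4 (cut(2)): [0 1 3 7 4 6 5 2]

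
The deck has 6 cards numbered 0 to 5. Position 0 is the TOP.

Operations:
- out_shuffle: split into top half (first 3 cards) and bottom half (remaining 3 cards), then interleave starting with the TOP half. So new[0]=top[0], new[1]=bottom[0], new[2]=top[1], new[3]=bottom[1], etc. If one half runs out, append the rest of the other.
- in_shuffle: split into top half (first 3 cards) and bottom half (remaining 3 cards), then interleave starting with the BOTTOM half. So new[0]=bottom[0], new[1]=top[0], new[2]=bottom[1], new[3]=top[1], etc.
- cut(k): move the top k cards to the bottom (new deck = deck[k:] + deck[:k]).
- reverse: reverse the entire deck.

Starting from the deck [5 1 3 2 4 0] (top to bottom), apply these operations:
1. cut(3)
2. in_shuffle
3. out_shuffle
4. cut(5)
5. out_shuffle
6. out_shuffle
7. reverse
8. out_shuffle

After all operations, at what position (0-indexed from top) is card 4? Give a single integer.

After op 1 (cut(3)): [2 4 0 5 1 3]
After op 2 (in_shuffle): [5 2 1 4 3 0]
After op 3 (out_shuffle): [5 4 2 3 1 0]
After op 4 (cut(5)): [0 5 4 2 3 1]
After op 5 (out_shuffle): [0 2 5 3 4 1]
After op 6 (out_shuffle): [0 3 2 4 5 1]
After op 7 (reverse): [1 5 4 2 3 0]
After op 8 (out_shuffle): [1 2 5 3 4 0]
Card 4 is at position 4.

Answer: 4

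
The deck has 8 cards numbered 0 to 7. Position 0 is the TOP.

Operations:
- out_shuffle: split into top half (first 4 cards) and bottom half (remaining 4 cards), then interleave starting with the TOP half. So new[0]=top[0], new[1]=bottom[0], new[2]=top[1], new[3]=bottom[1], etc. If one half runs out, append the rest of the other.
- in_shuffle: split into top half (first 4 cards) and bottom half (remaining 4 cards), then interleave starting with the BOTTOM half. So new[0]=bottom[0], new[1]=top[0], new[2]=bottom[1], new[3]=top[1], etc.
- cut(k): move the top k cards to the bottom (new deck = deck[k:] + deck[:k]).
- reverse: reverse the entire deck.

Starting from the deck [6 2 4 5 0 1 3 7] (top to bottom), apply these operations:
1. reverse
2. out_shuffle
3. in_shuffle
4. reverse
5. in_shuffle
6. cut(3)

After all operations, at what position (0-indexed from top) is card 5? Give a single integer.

Answer: 5

Derivation:
After op 1 (reverse): [7 3 1 0 5 4 2 6]
After op 2 (out_shuffle): [7 5 3 4 1 2 0 6]
After op 3 (in_shuffle): [1 7 2 5 0 3 6 4]
After op 4 (reverse): [4 6 3 0 5 2 7 1]
After op 5 (in_shuffle): [5 4 2 6 7 3 1 0]
After op 6 (cut(3)): [6 7 3 1 0 5 4 2]
Card 5 is at position 5.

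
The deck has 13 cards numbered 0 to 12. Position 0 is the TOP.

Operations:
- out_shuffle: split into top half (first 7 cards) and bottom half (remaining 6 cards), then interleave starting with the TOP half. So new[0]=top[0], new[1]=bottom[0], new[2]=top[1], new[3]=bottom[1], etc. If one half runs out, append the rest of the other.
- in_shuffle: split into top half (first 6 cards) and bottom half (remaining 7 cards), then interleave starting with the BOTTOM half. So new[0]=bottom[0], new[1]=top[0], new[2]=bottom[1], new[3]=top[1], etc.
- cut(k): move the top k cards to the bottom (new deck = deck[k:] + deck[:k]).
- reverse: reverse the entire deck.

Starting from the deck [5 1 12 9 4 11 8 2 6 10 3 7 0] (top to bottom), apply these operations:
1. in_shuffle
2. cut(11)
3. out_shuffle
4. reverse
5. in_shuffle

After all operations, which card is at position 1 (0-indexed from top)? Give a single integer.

Answer: 6

Derivation:
After op 1 (in_shuffle): [8 5 2 1 6 12 10 9 3 4 7 11 0]
After op 2 (cut(11)): [11 0 8 5 2 1 6 12 10 9 3 4 7]
After op 3 (out_shuffle): [11 12 0 10 8 9 5 3 2 4 1 7 6]
After op 4 (reverse): [6 7 1 4 2 3 5 9 8 10 0 12 11]
After op 5 (in_shuffle): [5 6 9 7 8 1 10 4 0 2 12 3 11]
Position 1: card 6.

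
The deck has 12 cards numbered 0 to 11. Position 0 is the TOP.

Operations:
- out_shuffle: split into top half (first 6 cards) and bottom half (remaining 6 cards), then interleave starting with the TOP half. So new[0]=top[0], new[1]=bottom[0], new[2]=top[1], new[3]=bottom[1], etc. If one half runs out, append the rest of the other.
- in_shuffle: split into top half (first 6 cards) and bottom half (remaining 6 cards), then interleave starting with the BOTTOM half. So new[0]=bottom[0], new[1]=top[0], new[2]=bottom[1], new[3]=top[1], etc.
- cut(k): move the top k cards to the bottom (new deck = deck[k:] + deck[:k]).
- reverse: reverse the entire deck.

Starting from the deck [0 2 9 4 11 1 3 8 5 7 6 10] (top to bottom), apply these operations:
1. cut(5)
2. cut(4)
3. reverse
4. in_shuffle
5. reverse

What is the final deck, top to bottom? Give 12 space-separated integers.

After op 1 (cut(5)): [1 3 8 5 7 6 10 0 2 9 4 11]
After op 2 (cut(4)): [7 6 10 0 2 9 4 11 1 3 8 5]
After op 3 (reverse): [5 8 3 1 11 4 9 2 0 10 6 7]
After op 4 (in_shuffle): [9 5 2 8 0 3 10 1 6 11 7 4]
After op 5 (reverse): [4 7 11 6 1 10 3 0 8 2 5 9]

Answer: 4 7 11 6 1 10 3 0 8 2 5 9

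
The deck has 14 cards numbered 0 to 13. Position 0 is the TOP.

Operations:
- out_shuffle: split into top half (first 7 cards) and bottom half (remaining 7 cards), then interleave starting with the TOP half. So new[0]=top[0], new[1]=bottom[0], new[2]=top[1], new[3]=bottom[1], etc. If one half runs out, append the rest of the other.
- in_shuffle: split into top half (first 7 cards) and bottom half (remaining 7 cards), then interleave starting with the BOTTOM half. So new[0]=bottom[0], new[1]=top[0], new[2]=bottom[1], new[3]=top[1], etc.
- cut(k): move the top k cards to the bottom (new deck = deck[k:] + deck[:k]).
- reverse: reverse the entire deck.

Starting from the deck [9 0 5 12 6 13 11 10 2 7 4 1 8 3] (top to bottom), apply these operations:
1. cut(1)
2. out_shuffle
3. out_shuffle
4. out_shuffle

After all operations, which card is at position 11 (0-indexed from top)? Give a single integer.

Answer: 6

Derivation:
After op 1 (cut(1)): [0 5 12 6 13 11 10 2 7 4 1 8 3 9]
After op 2 (out_shuffle): [0 2 5 7 12 4 6 1 13 8 11 3 10 9]
After op 3 (out_shuffle): [0 1 2 13 5 8 7 11 12 3 4 10 6 9]
After op 4 (out_shuffle): [0 11 1 12 2 3 13 4 5 10 8 6 7 9]
Position 11: card 6.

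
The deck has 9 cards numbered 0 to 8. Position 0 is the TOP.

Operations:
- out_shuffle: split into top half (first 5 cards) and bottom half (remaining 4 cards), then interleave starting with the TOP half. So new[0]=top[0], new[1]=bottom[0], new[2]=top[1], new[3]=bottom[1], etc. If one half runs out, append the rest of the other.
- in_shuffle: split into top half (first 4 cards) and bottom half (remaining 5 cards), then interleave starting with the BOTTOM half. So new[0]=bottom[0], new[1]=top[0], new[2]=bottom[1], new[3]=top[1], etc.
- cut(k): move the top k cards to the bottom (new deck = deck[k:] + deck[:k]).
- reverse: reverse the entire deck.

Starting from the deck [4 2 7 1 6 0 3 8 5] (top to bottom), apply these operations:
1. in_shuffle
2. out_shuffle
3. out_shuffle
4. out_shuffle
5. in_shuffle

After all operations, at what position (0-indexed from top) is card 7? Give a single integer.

Answer: 0

Derivation:
After op 1 (in_shuffle): [6 4 0 2 3 7 8 1 5]
After op 2 (out_shuffle): [6 7 4 8 0 1 2 5 3]
After op 3 (out_shuffle): [6 1 7 2 4 5 8 3 0]
After op 4 (out_shuffle): [6 5 1 8 7 3 2 0 4]
After op 5 (in_shuffle): [7 6 3 5 2 1 0 8 4]
Card 7 is at position 0.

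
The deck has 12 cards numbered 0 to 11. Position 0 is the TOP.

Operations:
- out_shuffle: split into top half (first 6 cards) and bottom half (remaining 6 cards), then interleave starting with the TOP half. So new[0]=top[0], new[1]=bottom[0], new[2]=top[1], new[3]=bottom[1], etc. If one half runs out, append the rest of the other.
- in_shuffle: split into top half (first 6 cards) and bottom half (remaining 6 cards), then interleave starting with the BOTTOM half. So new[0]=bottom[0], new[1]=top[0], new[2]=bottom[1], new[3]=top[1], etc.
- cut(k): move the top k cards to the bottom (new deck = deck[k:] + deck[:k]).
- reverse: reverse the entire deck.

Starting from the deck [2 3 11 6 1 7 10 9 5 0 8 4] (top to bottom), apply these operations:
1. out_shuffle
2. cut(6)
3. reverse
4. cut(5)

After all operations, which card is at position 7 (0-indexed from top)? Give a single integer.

Answer: 5

Derivation:
After op 1 (out_shuffle): [2 10 3 9 11 5 6 0 1 8 7 4]
After op 2 (cut(6)): [6 0 1 8 7 4 2 10 3 9 11 5]
After op 3 (reverse): [5 11 9 3 10 2 4 7 8 1 0 6]
After op 4 (cut(5)): [2 4 7 8 1 0 6 5 11 9 3 10]
Position 7: card 5.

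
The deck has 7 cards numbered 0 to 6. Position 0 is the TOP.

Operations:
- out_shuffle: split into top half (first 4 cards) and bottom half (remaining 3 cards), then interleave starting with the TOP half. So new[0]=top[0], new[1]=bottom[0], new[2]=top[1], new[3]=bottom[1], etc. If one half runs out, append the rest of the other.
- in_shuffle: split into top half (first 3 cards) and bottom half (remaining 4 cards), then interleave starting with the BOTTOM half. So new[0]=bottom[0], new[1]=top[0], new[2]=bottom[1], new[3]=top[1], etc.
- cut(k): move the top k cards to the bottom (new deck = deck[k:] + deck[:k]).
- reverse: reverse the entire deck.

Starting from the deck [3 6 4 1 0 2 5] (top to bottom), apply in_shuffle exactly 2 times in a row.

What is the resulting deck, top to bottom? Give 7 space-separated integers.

Answer: 6 1 2 3 4 0 5

Derivation:
After op 1 (in_shuffle): [1 3 0 6 2 4 5]
After op 2 (in_shuffle): [6 1 2 3 4 0 5]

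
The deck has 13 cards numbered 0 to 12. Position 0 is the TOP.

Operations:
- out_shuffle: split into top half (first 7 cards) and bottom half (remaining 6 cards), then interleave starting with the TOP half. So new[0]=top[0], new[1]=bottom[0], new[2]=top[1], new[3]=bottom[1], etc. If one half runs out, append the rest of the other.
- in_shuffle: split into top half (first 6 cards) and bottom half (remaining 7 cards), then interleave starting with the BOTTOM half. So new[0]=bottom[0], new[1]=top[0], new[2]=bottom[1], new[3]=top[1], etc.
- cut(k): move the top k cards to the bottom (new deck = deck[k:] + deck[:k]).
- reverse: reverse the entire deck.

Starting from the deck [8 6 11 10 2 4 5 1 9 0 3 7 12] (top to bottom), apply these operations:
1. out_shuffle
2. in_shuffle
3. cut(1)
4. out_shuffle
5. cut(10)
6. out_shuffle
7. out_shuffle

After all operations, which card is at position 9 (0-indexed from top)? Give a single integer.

Answer: 5

Derivation:
After op 1 (out_shuffle): [8 1 6 9 11 0 10 3 2 7 4 12 5]
After op 2 (in_shuffle): [10 8 3 1 2 6 7 9 4 11 12 0 5]
After op 3 (cut(1)): [8 3 1 2 6 7 9 4 11 12 0 5 10]
After op 4 (out_shuffle): [8 4 3 11 1 12 2 0 6 5 7 10 9]
After op 5 (cut(10)): [7 10 9 8 4 3 11 1 12 2 0 6 5]
After op 6 (out_shuffle): [7 1 10 12 9 2 8 0 4 6 3 5 11]
After op 7 (out_shuffle): [7 0 1 4 10 6 12 3 9 5 2 11 8]
Position 9: card 5.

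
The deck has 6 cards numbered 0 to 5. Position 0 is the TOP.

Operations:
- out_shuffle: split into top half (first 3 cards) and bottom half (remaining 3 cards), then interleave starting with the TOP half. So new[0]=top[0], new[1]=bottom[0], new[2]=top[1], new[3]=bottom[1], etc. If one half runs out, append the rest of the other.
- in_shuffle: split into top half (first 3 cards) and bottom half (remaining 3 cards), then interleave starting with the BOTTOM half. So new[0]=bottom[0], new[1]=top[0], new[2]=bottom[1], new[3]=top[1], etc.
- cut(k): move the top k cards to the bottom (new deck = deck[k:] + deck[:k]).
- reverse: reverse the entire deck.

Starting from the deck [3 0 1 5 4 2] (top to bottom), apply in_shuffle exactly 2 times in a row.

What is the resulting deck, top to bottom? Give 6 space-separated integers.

Answer: 0 5 2 3 1 4

Derivation:
After op 1 (in_shuffle): [5 3 4 0 2 1]
After op 2 (in_shuffle): [0 5 2 3 1 4]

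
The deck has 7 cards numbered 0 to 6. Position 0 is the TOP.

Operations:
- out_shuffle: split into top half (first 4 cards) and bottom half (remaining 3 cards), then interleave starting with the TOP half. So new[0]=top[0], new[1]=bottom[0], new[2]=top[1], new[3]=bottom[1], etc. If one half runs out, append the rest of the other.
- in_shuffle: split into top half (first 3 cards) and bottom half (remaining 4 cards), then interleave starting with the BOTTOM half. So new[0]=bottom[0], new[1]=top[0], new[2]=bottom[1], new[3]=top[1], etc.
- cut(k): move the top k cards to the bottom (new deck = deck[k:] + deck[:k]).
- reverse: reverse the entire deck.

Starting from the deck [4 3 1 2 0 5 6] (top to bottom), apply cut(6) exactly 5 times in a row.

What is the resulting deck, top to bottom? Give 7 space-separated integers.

Answer: 1 2 0 5 6 4 3

Derivation:
After op 1 (cut(6)): [6 4 3 1 2 0 5]
After op 2 (cut(6)): [5 6 4 3 1 2 0]
After op 3 (cut(6)): [0 5 6 4 3 1 2]
After op 4 (cut(6)): [2 0 5 6 4 3 1]
After op 5 (cut(6)): [1 2 0 5 6 4 3]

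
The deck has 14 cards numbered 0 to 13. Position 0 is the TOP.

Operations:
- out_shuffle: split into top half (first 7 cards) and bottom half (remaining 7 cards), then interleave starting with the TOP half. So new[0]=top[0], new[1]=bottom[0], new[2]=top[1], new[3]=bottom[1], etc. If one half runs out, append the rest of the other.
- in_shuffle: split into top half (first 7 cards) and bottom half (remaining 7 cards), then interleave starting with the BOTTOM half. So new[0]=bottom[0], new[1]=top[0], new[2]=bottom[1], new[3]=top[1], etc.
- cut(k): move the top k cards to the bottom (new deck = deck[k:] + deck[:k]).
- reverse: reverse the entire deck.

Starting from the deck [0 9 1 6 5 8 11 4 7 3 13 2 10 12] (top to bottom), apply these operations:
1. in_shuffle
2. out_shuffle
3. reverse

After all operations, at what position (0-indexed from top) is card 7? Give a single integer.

Answer: 9

Derivation:
After op 1 (in_shuffle): [4 0 7 9 3 1 13 6 2 5 10 8 12 11]
After op 2 (out_shuffle): [4 6 0 2 7 5 9 10 3 8 1 12 13 11]
After op 3 (reverse): [11 13 12 1 8 3 10 9 5 7 2 0 6 4]
Card 7 is at position 9.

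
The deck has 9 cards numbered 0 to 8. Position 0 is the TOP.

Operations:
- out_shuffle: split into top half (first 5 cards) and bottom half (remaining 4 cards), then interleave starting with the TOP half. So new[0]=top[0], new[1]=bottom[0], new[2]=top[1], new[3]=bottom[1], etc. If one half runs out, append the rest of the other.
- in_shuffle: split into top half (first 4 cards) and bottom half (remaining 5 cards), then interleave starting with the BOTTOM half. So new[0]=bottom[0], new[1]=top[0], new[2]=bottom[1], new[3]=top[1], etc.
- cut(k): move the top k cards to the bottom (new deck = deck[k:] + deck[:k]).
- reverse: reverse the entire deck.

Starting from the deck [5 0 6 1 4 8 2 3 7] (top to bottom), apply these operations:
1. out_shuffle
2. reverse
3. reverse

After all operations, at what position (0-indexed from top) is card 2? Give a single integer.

Answer: 3

Derivation:
After op 1 (out_shuffle): [5 8 0 2 6 3 1 7 4]
After op 2 (reverse): [4 7 1 3 6 2 0 8 5]
After op 3 (reverse): [5 8 0 2 6 3 1 7 4]
Card 2 is at position 3.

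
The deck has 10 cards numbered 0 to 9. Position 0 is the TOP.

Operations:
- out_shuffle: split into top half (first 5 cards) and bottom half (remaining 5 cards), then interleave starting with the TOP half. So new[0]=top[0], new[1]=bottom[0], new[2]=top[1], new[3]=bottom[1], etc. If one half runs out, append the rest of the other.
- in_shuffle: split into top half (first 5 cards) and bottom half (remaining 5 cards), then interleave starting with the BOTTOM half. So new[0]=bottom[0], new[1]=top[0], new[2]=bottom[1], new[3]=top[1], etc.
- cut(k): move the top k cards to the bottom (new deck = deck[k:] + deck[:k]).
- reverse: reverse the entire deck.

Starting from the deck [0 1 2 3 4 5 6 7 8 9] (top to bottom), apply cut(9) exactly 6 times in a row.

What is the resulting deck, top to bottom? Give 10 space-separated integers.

Answer: 4 5 6 7 8 9 0 1 2 3

Derivation:
After op 1 (cut(9)): [9 0 1 2 3 4 5 6 7 8]
After op 2 (cut(9)): [8 9 0 1 2 3 4 5 6 7]
After op 3 (cut(9)): [7 8 9 0 1 2 3 4 5 6]
After op 4 (cut(9)): [6 7 8 9 0 1 2 3 4 5]
After op 5 (cut(9)): [5 6 7 8 9 0 1 2 3 4]
After op 6 (cut(9)): [4 5 6 7 8 9 0 1 2 3]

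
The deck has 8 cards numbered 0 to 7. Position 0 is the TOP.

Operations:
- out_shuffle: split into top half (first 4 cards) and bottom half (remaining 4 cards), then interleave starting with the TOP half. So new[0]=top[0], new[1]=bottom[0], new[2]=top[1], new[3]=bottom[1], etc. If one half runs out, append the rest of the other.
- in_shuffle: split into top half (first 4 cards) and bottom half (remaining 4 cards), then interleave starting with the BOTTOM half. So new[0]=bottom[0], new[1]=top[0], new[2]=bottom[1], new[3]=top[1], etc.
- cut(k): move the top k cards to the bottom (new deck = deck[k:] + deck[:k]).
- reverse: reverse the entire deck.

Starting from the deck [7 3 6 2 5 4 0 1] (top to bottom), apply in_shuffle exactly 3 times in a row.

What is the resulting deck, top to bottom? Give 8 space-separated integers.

Answer: 1 0 4 5 2 6 3 7

Derivation:
After op 1 (in_shuffle): [5 7 4 3 0 6 1 2]
After op 2 (in_shuffle): [0 5 6 7 1 4 2 3]
After op 3 (in_shuffle): [1 0 4 5 2 6 3 7]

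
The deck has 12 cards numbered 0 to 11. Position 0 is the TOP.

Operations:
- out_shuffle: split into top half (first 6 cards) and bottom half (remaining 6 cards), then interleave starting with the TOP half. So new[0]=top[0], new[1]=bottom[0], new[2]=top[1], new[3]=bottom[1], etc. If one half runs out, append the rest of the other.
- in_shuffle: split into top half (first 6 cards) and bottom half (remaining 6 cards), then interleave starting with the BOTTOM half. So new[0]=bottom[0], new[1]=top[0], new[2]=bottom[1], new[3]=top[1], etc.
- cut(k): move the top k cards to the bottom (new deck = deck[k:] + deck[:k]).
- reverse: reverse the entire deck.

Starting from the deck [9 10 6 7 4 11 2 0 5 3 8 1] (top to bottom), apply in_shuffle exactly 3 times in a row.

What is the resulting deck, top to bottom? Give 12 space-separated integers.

After op 1 (in_shuffle): [2 9 0 10 5 6 3 7 8 4 1 11]
After op 2 (in_shuffle): [3 2 7 9 8 0 4 10 1 5 11 6]
After op 3 (in_shuffle): [4 3 10 2 1 7 5 9 11 8 6 0]

Answer: 4 3 10 2 1 7 5 9 11 8 6 0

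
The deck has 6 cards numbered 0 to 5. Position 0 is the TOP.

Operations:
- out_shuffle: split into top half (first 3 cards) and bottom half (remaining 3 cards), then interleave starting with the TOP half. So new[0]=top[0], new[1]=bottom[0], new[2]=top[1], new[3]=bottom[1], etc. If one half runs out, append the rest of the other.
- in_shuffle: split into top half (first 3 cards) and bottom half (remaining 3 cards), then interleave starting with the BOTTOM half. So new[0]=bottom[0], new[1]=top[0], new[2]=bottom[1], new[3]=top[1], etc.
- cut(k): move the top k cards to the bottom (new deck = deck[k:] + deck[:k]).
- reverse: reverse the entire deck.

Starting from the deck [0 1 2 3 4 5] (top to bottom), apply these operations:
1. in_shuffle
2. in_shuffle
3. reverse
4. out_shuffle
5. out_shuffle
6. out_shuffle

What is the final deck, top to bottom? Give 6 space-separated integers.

Answer: 4 0 3 2 5 1

Derivation:
After op 1 (in_shuffle): [3 0 4 1 5 2]
After op 2 (in_shuffle): [1 3 5 0 2 4]
After op 3 (reverse): [4 2 0 5 3 1]
After op 4 (out_shuffle): [4 5 2 3 0 1]
After op 5 (out_shuffle): [4 3 5 0 2 1]
After op 6 (out_shuffle): [4 0 3 2 5 1]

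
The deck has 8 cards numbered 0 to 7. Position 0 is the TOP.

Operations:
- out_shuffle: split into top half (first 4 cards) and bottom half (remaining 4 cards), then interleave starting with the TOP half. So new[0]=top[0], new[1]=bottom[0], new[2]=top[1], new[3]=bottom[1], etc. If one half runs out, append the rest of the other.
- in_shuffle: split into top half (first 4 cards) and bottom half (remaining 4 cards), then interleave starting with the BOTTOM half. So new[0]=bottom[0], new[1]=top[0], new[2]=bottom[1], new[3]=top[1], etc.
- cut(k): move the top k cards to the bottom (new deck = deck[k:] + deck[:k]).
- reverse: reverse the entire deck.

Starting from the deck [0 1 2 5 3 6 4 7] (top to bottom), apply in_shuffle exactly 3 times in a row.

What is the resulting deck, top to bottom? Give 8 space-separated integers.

Answer: 7 4 6 3 5 2 1 0

Derivation:
After op 1 (in_shuffle): [3 0 6 1 4 2 7 5]
After op 2 (in_shuffle): [4 3 2 0 7 6 5 1]
After op 3 (in_shuffle): [7 4 6 3 5 2 1 0]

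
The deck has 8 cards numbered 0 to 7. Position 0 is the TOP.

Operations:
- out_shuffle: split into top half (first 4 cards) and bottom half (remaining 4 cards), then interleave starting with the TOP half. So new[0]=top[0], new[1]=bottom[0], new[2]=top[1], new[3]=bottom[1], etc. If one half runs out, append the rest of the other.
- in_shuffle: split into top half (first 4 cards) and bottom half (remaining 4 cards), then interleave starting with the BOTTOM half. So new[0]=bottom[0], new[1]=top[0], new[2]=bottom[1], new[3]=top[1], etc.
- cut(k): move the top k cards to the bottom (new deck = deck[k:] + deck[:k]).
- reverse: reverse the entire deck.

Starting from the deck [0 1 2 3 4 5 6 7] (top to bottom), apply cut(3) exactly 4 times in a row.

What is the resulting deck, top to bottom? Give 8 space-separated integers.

Answer: 4 5 6 7 0 1 2 3

Derivation:
After op 1 (cut(3)): [3 4 5 6 7 0 1 2]
After op 2 (cut(3)): [6 7 0 1 2 3 4 5]
After op 3 (cut(3)): [1 2 3 4 5 6 7 0]
After op 4 (cut(3)): [4 5 6 7 0 1 2 3]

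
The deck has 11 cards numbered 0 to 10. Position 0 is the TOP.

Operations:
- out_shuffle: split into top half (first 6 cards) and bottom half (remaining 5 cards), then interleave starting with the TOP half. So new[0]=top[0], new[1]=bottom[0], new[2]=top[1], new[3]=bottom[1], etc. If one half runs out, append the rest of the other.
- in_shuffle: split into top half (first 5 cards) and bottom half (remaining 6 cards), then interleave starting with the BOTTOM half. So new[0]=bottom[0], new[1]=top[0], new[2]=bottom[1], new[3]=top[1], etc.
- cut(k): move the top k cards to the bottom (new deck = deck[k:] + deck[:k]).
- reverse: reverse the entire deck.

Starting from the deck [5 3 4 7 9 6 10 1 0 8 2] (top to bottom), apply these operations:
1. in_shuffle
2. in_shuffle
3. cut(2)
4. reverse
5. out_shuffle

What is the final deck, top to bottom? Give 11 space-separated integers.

Answer: 6 8 4 10 2 7 1 5 9 0 3

Derivation:
After op 1 (in_shuffle): [6 5 10 3 1 4 0 7 8 9 2]
After op 2 (in_shuffle): [4 6 0 5 7 10 8 3 9 1 2]
After op 3 (cut(2)): [0 5 7 10 8 3 9 1 2 4 6]
After op 4 (reverse): [6 4 2 1 9 3 8 10 7 5 0]
After op 5 (out_shuffle): [6 8 4 10 2 7 1 5 9 0 3]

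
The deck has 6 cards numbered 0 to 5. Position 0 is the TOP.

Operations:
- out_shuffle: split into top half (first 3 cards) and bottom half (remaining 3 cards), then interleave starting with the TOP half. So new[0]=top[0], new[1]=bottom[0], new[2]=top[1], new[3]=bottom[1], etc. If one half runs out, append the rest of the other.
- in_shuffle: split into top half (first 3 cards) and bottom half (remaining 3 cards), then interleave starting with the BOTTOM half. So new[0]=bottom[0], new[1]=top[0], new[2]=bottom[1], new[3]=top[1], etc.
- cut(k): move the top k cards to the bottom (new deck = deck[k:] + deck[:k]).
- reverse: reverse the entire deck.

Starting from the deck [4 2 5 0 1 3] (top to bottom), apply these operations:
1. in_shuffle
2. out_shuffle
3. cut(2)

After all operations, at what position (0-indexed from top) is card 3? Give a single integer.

After op 1 (in_shuffle): [0 4 1 2 3 5]
After op 2 (out_shuffle): [0 2 4 3 1 5]
After op 3 (cut(2)): [4 3 1 5 0 2]
Card 3 is at position 1.

Answer: 1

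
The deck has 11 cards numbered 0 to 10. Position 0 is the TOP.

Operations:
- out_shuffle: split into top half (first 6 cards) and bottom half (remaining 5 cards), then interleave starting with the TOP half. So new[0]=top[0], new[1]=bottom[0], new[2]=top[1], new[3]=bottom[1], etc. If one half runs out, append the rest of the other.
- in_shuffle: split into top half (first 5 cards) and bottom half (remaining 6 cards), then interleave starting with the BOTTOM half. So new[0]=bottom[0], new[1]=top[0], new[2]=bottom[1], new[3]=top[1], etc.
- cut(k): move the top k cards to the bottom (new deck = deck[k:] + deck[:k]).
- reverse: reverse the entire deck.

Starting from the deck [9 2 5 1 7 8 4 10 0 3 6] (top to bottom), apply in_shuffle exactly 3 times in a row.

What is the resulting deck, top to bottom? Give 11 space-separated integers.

Answer: 4 5 3 8 2 0 7 9 10 1 6

Derivation:
After op 1 (in_shuffle): [8 9 4 2 10 5 0 1 3 7 6]
After op 2 (in_shuffle): [5 8 0 9 1 4 3 2 7 10 6]
After op 3 (in_shuffle): [4 5 3 8 2 0 7 9 10 1 6]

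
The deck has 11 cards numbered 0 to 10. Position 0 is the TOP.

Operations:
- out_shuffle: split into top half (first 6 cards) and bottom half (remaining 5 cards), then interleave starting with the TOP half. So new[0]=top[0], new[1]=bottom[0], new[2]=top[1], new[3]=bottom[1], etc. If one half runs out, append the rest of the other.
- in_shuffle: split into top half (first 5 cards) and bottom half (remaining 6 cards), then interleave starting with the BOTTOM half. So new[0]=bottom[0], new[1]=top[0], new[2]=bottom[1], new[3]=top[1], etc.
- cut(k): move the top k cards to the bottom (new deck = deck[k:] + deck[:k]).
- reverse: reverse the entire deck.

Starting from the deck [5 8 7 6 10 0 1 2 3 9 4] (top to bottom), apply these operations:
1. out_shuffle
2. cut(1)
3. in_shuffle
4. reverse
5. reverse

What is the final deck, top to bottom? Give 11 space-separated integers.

Answer: 6 1 9 8 10 2 4 7 0 3 5

Derivation:
After op 1 (out_shuffle): [5 1 8 2 7 3 6 9 10 4 0]
After op 2 (cut(1)): [1 8 2 7 3 6 9 10 4 0 5]
After op 3 (in_shuffle): [6 1 9 8 10 2 4 7 0 3 5]
After op 4 (reverse): [5 3 0 7 4 2 10 8 9 1 6]
After op 5 (reverse): [6 1 9 8 10 2 4 7 0 3 5]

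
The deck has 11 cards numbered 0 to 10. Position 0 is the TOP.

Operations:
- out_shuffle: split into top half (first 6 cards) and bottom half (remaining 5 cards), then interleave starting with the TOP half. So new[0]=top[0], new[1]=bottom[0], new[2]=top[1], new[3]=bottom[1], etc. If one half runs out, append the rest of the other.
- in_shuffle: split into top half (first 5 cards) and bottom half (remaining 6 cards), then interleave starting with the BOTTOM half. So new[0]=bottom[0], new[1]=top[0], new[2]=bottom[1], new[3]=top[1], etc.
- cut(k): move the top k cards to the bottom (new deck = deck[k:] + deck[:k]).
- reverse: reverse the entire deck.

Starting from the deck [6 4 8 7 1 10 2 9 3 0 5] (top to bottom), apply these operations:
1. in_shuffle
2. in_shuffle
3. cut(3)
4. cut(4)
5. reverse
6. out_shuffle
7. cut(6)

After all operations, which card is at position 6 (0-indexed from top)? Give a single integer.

After op 1 (in_shuffle): [10 6 2 4 9 8 3 7 0 1 5]
After op 2 (in_shuffle): [8 10 3 6 7 2 0 4 1 9 5]
After op 3 (cut(3)): [6 7 2 0 4 1 9 5 8 10 3]
After op 4 (cut(4)): [4 1 9 5 8 10 3 6 7 2 0]
After op 5 (reverse): [0 2 7 6 3 10 8 5 9 1 4]
After op 6 (out_shuffle): [0 8 2 5 7 9 6 1 3 4 10]
After op 7 (cut(6)): [6 1 3 4 10 0 8 2 5 7 9]
Position 6: card 8.

Answer: 8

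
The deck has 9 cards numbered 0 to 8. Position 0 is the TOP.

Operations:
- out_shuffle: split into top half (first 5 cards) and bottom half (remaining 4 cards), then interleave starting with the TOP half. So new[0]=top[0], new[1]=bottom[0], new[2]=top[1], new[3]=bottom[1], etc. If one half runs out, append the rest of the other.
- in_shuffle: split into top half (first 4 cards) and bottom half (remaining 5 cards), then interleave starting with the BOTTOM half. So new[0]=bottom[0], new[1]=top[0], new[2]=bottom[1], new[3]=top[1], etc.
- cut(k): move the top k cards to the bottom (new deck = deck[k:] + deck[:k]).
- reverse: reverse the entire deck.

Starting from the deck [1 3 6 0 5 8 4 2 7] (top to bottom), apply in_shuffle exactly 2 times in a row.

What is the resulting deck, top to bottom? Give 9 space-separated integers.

Answer: 4 5 6 1 2 8 0 3 7

Derivation:
After op 1 (in_shuffle): [5 1 8 3 4 6 2 0 7]
After op 2 (in_shuffle): [4 5 6 1 2 8 0 3 7]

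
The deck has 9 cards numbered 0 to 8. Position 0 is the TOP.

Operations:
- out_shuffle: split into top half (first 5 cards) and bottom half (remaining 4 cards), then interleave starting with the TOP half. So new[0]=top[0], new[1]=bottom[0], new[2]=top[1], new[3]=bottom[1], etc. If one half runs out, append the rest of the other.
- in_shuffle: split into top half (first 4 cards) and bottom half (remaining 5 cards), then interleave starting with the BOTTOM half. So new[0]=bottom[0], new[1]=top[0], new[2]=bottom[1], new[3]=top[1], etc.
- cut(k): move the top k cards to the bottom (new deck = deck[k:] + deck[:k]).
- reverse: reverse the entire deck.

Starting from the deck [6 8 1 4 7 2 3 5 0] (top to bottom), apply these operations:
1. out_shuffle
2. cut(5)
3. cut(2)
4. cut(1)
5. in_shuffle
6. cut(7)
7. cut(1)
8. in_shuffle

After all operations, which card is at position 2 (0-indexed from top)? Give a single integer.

After op 1 (out_shuffle): [6 2 8 3 1 5 4 0 7]
After op 2 (cut(5)): [5 4 0 7 6 2 8 3 1]
After op 3 (cut(2)): [0 7 6 2 8 3 1 5 4]
After op 4 (cut(1)): [7 6 2 8 3 1 5 4 0]
After op 5 (in_shuffle): [3 7 1 6 5 2 4 8 0]
After op 6 (cut(7)): [8 0 3 7 1 6 5 2 4]
After op 7 (cut(1)): [0 3 7 1 6 5 2 4 8]
After op 8 (in_shuffle): [6 0 5 3 2 7 4 1 8]
Position 2: card 5.

Answer: 5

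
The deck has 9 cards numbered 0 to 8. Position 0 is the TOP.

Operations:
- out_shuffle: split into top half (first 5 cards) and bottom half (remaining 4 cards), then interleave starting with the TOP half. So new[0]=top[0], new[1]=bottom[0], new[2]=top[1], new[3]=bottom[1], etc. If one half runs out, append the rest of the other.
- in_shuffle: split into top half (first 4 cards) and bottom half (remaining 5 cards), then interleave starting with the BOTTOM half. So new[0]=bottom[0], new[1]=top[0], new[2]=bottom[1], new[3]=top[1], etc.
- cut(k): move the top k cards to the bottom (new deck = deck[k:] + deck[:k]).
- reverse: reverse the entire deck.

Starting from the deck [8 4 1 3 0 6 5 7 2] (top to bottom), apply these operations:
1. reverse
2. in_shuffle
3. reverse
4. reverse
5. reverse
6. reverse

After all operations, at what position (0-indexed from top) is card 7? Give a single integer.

Answer: 3

Derivation:
After op 1 (reverse): [2 7 5 6 0 3 1 4 8]
After op 2 (in_shuffle): [0 2 3 7 1 5 4 6 8]
After op 3 (reverse): [8 6 4 5 1 7 3 2 0]
After op 4 (reverse): [0 2 3 7 1 5 4 6 8]
After op 5 (reverse): [8 6 4 5 1 7 3 2 0]
After op 6 (reverse): [0 2 3 7 1 5 4 6 8]
Card 7 is at position 3.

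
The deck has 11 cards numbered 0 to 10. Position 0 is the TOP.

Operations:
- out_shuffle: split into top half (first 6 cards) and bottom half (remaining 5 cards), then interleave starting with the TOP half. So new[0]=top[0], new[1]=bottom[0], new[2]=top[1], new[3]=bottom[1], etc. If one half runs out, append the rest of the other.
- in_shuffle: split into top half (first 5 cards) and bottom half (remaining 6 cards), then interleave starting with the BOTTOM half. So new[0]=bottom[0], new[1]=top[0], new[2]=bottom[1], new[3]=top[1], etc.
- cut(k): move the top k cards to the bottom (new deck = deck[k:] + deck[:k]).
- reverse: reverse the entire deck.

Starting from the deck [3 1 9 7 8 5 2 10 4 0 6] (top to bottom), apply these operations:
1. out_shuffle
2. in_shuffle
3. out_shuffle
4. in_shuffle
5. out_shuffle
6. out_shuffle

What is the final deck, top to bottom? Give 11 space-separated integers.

Answer: 6 8 0 7 4 9 10 1 2 3 5

Derivation:
After op 1 (out_shuffle): [3 2 1 10 9 4 7 0 8 6 5]
After op 2 (in_shuffle): [4 3 7 2 0 1 8 10 6 9 5]
After op 3 (out_shuffle): [4 8 3 10 7 6 2 9 0 5 1]
After op 4 (in_shuffle): [6 4 2 8 9 3 0 10 5 7 1]
After op 5 (out_shuffle): [6 0 4 10 2 5 8 7 9 1 3]
After op 6 (out_shuffle): [6 8 0 7 4 9 10 1 2 3 5]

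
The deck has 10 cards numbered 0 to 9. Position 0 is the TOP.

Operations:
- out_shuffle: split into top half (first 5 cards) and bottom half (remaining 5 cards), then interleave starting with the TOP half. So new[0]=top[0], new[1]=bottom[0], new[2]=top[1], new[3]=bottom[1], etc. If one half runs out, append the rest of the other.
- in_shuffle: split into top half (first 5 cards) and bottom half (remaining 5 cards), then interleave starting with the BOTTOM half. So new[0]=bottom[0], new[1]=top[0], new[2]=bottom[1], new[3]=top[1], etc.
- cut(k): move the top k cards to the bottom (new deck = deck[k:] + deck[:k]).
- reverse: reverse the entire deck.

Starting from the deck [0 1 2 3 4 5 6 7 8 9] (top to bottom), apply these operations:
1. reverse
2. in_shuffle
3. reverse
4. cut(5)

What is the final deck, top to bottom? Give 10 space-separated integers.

Answer: 2 8 3 9 4 5 0 6 1 7

Derivation:
After op 1 (reverse): [9 8 7 6 5 4 3 2 1 0]
After op 2 (in_shuffle): [4 9 3 8 2 7 1 6 0 5]
After op 3 (reverse): [5 0 6 1 7 2 8 3 9 4]
After op 4 (cut(5)): [2 8 3 9 4 5 0 6 1 7]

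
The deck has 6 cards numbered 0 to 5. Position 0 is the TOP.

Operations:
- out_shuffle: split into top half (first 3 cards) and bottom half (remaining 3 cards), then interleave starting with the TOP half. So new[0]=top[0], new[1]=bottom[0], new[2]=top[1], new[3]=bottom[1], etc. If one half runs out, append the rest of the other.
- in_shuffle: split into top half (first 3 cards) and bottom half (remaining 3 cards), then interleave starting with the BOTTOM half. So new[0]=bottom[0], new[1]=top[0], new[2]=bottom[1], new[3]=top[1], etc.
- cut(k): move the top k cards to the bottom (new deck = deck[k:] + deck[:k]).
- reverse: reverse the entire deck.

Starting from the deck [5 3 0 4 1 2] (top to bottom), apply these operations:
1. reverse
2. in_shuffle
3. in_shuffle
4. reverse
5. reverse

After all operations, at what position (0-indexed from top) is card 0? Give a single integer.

After op 1 (reverse): [2 1 4 0 3 5]
After op 2 (in_shuffle): [0 2 3 1 5 4]
After op 3 (in_shuffle): [1 0 5 2 4 3]
After op 4 (reverse): [3 4 2 5 0 1]
After op 5 (reverse): [1 0 5 2 4 3]
Card 0 is at position 1.

Answer: 1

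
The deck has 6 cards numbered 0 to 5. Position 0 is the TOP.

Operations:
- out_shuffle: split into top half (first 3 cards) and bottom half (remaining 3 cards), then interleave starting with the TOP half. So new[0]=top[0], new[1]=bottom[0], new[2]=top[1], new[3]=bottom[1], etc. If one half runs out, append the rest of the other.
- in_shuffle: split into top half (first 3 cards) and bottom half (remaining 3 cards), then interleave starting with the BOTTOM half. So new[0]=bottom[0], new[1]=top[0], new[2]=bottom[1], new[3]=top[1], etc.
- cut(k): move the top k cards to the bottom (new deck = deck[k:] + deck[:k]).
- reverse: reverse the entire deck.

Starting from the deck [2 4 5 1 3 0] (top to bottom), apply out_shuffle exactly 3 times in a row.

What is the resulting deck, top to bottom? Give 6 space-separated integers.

After op 1 (out_shuffle): [2 1 4 3 5 0]
After op 2 (out_shuffle): [2 3 1 5 4 0]
After op 3 (out_shuffle): [2 5 3 4 1 0]

Answer: 2 5 3 4 1 0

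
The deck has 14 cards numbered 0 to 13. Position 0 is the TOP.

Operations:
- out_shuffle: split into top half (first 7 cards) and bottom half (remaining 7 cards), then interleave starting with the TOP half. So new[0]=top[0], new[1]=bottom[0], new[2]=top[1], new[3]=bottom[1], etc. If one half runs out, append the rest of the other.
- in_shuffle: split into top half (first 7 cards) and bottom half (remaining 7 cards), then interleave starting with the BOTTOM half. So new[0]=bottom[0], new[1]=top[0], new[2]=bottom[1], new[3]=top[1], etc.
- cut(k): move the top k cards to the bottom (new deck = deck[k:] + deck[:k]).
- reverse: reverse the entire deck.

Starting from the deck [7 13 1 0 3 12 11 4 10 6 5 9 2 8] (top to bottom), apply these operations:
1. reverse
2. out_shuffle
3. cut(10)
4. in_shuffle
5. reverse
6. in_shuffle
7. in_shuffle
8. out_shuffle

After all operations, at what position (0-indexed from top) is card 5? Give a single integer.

Answer: 2

Derivation:
After op 1 (reverse): [8 2 9 5 6 10 4 11 12 3 0 1 13 7]
After op 2 (out_shuffle): [8 11 2 12 9 3 5 0 6 1 10 13 4 7]
After op 3 (cut(10)): [10 13 4 7 8 11 2 12 9 3 5 0 6 1]
After op 4 (in_shuffle): [12 10 9 13 3 4 5 7 0 8 6 11 1 2]
After op 5 (reverse): [2 1 11 6 8 0 7 5 4 3 13 9 10 12]
After op 6 (in_shuffle): [5 2 4 1 3 11 13 6 9 8 10 0 12 7]
After op 7 (in_shuffle): [6 5 9 2 8 4 10 1 0 3 12 11 7 13]
After op 8 (out_shuffle): [6 1 5 0 9 3 2 12 8 11 4 7 10 13]
Card 5 is at position 2.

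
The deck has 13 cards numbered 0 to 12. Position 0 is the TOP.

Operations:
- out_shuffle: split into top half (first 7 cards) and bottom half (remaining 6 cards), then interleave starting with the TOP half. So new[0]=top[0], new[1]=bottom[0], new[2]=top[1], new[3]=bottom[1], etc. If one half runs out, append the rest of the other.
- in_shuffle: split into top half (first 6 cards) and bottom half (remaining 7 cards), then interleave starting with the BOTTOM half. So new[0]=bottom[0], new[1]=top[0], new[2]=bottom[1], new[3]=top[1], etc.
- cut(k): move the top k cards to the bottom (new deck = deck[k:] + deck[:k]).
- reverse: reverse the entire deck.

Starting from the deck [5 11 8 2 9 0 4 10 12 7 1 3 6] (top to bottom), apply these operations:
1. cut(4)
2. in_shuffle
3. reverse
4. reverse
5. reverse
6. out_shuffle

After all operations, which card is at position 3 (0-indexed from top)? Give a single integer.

Answer: 6

Derivation:
After op 1 (cut(4)): [9 0 4 10 12 7 1 3 6 5 11 8 2]
After op 2 (in_shuffle): [1 9 3 0 6 4 5 10 11 12 8 7 2]
After op 3 (reverse): [2 7 8 12 11 10 5 4 6 0 3 9 1]
After op 4 (reverse): [1 9 3 0 6 4 5 10 11 12 8 7 2]
After op 5 (reverse): [2 7 8 12 11 10 5 4 6 0 3 9 1]
After op 6 (out_shuffle): [2 4 7 6 8 0 12 3 11 9 10 1 5]
Position 3: card 6.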